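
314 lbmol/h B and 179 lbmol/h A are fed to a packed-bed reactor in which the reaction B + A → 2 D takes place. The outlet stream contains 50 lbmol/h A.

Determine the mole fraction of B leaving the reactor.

0.375

For A: n = n₀ − 1ξ → 50 = 179 − 1ξ, giving ξ = 129 lbmol/h.
Outlet amounts (n = n₀ + ν ξ):
  B: 314 − 1(129) = 185
  A: 179 − 1(129) = 50
  D: 0 + 2(129) = 258
Total out = 493 lbmol/h; y_B = 185 / 493 = 0.3753.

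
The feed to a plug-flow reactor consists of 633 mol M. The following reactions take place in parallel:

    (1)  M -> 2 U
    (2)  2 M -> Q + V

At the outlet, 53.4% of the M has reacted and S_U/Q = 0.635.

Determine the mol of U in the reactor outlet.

92.6 mol

Conversion of M: M consumed = 0.534 × 633 = 338 mol = 1ξ₁ + 2ξ₂.
Selectivity: 2ξ₁ / (1ξ₂) = 0.635 → ξ₁ = 0.3175 ξ₂.
Substitute: (1·0.3175 + 2) ξ₂ = 338 → ξ₂ = 145.9 mol, ξ₁ = 46.31 mol.
Outlet amounts (n = n₀ + Σ ν·ξ):
  M: 633 − 1(46.31) − 2(145.9) = 295
  U: 0 + 2(46.31) = 92.62
  Q: 0 + 1(145.9) = 145.9
  V: 0 + 1(145.9) = 145.9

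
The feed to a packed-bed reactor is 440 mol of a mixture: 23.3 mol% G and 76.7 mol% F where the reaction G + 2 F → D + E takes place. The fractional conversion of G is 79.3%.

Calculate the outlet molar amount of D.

G reacted = 0.793 × 102.5 = 81.3 mol; ν_G = −1, so ξ = 81.3/1 = 81.3 mol.
Outlet amounts (n = n₀ + ν ξ):
  G: 102.5 − 1(81.3) = 21.22
  F: 337.5 − 2(81.3) = 174.9
  D: 0 + 1(81.3) = 81.3
  E: 0 + 1(81.3) = 81.3

81.3 mol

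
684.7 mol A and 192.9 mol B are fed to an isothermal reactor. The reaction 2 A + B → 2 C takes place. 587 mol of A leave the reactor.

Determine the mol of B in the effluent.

144 mol

For A: n = n₀ − 2ξ → 587 = 684.7 − 2ξ, giving ξ = 48.85 mol.
Outlet amounts (n = n₀ + ν ξ):
  A: 684.7 − 2(48.85) = 587
  B: 192.9 − 1(48.85) = 144
  C: 0 + 2(48.85) = 97.7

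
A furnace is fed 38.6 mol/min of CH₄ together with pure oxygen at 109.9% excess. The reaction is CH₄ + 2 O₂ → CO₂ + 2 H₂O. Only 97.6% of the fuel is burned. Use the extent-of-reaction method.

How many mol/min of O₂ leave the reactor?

86.7 mol/min

Stoichiometric O₂ = 2 × 38.6 = 77.2 mol/min; O₂ fed = 77.2 × 2.099 = 162 mol/min.
Fuel reacted = 0.976 × 38.6 → ξ = 37.67 mol/min.
Outlet (n = n₀ + ν ξ):
  CH₄: 38.6 − 1(37.67) = 0.9264
  O₂: 162 − 2(37.67) = 86.7
  CO₂: 0 + 1(37.67) = 37.67
  H₂O: 0 + 2(37.67) = 75.35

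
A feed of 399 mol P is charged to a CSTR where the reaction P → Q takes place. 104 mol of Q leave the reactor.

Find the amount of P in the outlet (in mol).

295 mol

For Q: n = n₀ + 1ξ → 104 = 0 + 1ξ, giving ξ = 104 mol.
Outlet amounts (n = n₀ + ν ξ):
  P: 399 − 1(104) = 295
  Q: 0 + 1(104) = 104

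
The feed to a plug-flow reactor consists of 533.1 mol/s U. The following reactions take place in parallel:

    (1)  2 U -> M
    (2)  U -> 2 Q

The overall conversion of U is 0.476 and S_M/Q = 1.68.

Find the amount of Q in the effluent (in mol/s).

65.7 mol/s

Conversion of U: U consumed = 0.476 × 533.1 = 253.8 mol/s = 2ξ₁ + 1ξ₂.
Selectivity: 1ξ₁ / (2ξ₂) = 1.68 → ξ₁ = 3.36 ξ₂.
Substitute: (2·3.36 + 1) ξ₂ = 253.8 → ξ₂ = 32.87 mol/s, ξ₁ = 110.4 mol/s.
Outlet amounts (n = n₀ + Σ ν·ξ):
  U: 533.1 − 2(110.4) − 1(32.87) = 279.3
  M: 0 + 1(110.4) = 110.4
  Q: 0 + 2(32.87) = 65.74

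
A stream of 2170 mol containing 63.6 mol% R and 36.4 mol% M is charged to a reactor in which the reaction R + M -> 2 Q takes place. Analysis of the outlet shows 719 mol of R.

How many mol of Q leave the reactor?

1320 mol

For R: n = n₀ − 1ξ → 719 = 1380 − 1ξ, giving ξ = 661.1 mol.
Outlet amounts (n = n₀ + ν ξ):
  R: 1380 − 1(661.1) = 719
  M: 789.9 − 1(661.1) = 128.8
  Q: 0 + 2(661.1) = 1322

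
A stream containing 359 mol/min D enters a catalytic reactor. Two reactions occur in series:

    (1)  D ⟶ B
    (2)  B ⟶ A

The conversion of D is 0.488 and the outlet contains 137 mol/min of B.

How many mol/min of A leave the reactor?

Conversion of D: D consumed = 1ξ₁ = 0.488 × 359 → ξ₁ = 175.2 mol/min.
B balance: n_B = 0 + 1ξ₁ − 1ξ₂ = 137 → ξ₂ = (1·175.2 − 137)/1 = 38.19 mol/min.
Outlet amounts (n = n₀ + Σ ν·ξ):
  D: 359 − 1(175.2) = 183.8
  B: 0 + 1(175.2) − 1(38.19) = 137
  A: 0 + 1(38.19) = 38.19

38.2 mol/min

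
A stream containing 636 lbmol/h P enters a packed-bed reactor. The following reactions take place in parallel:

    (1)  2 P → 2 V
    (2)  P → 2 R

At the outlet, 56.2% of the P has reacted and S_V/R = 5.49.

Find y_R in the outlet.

0.0896

Conversion of P: P consumed = 0.562 × 636 = 357.4 lbmol/h = 2ξ₁ + 1ξ₂.
Selectivity: 2ξ₁ / (2ξ₂) = 5.49 → ξ₁ = 5.49 ξ₂.
Substitute: (2·5.49 + 1) ξ₂ = 357.4 → ξ₂ = 29.84 lbmol/h, ξ₁ = 163.8 lbmol/h.
Outlet amounts (n = n₀ + Σ ν·ξ):
  P: 636 − 2(163.8) − 1(29.84) = 278.6
  V: 0 + 2(163.8) = 327.6
  R: 0 + 2(29.84) = 59.67
Total out = 665.8 lbmol/h; y_R = 59.67 / 665.8 = 0.08962.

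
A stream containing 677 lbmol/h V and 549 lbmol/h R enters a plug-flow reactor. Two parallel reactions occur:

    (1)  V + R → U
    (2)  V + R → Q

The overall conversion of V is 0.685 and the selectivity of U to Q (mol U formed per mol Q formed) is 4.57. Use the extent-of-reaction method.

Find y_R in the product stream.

Conversion of V: V consumed = 0.685 × 677 = 463.7 lbmol/h = 1ξ₁ + 1ξ₂.
Selectivity: 1ξ₁ / (1ξ₂) = 4.57 → ξ₁ = 4.57 ξ₂.
Substitute: (1·4.57 + 1) ξ₂ = 463.7 → ξ₂ = 83.26 lbmol/h, ξ₁ = 380.5 lbmol/h.
Outlet amounts (n = n₀ + Σ ν·ξ):
  V: 677 − 1(380.5) − 1(83.26) = 213.3
  R: 549 − 1(380.5) − 1(83.26) = 85.25
  U: 0 + 1(380.5) = 380.5
  Q: 0 + 1(83.26) = 83.26
Total out = 762.3 lbmol/h; y_R = 85.25 / 762.3 = 0.1118.

0.112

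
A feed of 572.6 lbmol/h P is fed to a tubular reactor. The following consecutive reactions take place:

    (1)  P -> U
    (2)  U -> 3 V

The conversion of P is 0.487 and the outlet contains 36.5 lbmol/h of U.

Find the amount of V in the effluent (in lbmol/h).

Conversion of P: P consumed = 1ξ₁ = 0.487 × 572.6 → ξ₁ = 278.9 lbmol/h.
U balance: n_U = 0 + 1ξ₁ − 1ξ₂ = 36.5 → ξ₂ = (1·278.9 − 36.5)/1 = 242.4 lbmol/h.
Outlet amounts (n = n₀ + Σ ν·ξ):
  P: 572.6 − 1(278.9) = 293.7
  U: 0 + 1(278.9) − 1(242.4) = 36.5
  V: 0 + 3(242.4) = 727.1

727 lbmol/h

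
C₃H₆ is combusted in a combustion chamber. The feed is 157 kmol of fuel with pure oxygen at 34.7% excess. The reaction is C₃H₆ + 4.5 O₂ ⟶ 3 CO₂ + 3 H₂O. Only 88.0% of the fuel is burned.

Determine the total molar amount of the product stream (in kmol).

Stoichiometric O₂ = 4.5 × 157 = 706.5 kmol; O₂ fed = 706.5 × 1.347 = 951.7 kmol.
Fuel reacted = 0.88 × 157 → ξ = 138.2 kmol.
Outlet (n = n₀ + ν ξ):
  C₃H₆: 157 − 1(138.2) = 18.84
  O₂: 951.7 − 4.5(138.2) = 329.9
  CO₂: 0 + 3(138.2) = 414.5
  H₂O: 0 + 3(138.2) = 414.5
Total out = 18.84 + 329.9 + 414.5 + 414.5 = 1178 kmol.

1180 kmol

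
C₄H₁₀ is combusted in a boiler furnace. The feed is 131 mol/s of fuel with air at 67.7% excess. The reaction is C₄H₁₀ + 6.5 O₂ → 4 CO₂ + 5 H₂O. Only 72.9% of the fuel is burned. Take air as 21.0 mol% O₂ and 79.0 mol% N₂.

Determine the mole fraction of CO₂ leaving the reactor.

Stoichiometric O₂ = 6.5 × 131 = 851.5 mol/s; O₂ fed = 851.5 × 1.677 = 1428 mol/s.
N₂ fed = 1428 × 79/21 = 5372 mol/s.
Fuel reacted = 0.729 × 131 → ξ = 95.5 mol/s.
Outlet (n = n₀ + ν ξ):
  C₄H₁₀: 131 − 1(95.5) = 35.5
  O₂: 1428 − 6.5(95.5) = 807.2
  N₂: 5372 (inert)
  CO₂: 0 + 4(95.5) = 382
  H₂O: 0 + 5(95.5) = 477.5
Total out = 7074 mol/s; y_CO₂ = 382 / 7074 = 0.054.

0.054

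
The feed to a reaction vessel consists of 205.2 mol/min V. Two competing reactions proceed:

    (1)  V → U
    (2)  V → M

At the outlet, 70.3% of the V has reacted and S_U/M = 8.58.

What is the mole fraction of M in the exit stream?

Conversion of V: V consumed = 0.703 × 205.2 = 144.3 mol/min = 1ξ₁ + 1ξ₂.
Selectivity: 1ξ₁ / (1ξ₂) = 8.58 → ξ₁ = 8.58 ξ₂.
Substitute: (1·8.58 + 1) ξ₂ = 144.3 → ξ₂ = 15.06 mol/min, ξ₁ = 129.2 mol/min.
Outlet amounts (n = n₀ + Σ ν·ξ):
  V: 205.2 − 1(129.2) − 1(15.06) = 60.94
  U: 0 + 1(129.2) = 129.2
  M: 0 + 1(15.06) = 15.06
Total out = 205.2 mol/min; y_M = 15.06 / 205.2 = 0.07338.

0.0734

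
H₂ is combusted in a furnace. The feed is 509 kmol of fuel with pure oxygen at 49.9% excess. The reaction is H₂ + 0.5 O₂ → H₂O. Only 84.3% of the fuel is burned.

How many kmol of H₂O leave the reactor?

429 kmol

Stoichiometric O₂ = 0.5 × 509 = 254.5 kmol; O₂ fed = 254.5 × 1.499 = 381.5 kmol.
Fuel reacted = 0.843 × 509 → ξ = 429.1 kmol.
Outlet (n = n₀ + ν ξ):
  H₂: 509 − 1(429.1) = 79.91
  O₂: 381.5 − 0.5(429.1) = 167
  H₂O: 0 + 1(429.1) = 429.1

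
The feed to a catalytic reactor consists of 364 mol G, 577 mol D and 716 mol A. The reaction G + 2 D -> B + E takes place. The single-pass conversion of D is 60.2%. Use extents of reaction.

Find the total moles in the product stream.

1480 mol

D reacted = 0.602 × 577 = 347.4 mol; ν_D = −2, so ξ = 347.4/2 = 173.7 mol.
Outlet amounts (n = n₀ + ν ξ):
  G: 364 − 1(173.7) = 190.3
  D: 577 − 2(173.7) = 229.6
  B: 0 + 1(173.7) = 173.7
  E: 0 + 1(173.7) = 173.7
  A: 716 (inert)
Total out = 190.3 + 229.6 + 173.7 + 173.7 + 716 = 1483 mol.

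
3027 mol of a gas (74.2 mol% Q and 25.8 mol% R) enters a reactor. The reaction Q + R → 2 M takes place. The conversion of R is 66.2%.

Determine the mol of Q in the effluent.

1730 mol

R reacted = 0.662 × 781 = 517 mol; ν_R = −1, so ξ = 517/1 = 517 mol.
Outlet amounts (n = n₀ + ν ξ):
  Q: 2246 − 1(517) = 1729
  R: 781 − 1(517) = 264
  M: 0 + 2(517) = 1034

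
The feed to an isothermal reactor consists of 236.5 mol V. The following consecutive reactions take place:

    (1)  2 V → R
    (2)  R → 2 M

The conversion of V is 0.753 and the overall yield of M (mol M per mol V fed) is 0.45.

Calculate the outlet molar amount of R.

Conversion of V: V consumed = 2ξ₁ = 0.753 × 236.5 → ξ₁ = 89.04 mol.
Yield of M: 2ξ₂ / 236.5 = 0.45 → ξ₂ = 53.21 mol.
Outlet amounts (n = n₀ + Σ ν·ξ):
  V: 236.5 − 2(89.04) = 58.42
  R: 0 + 1(89.04) − 1(53.21) = 35.83
  M: 0 + 2(53.21) = 106.4

35.8 mol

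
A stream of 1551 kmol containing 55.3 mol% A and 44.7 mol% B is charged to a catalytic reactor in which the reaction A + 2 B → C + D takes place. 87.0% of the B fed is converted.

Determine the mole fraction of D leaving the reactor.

B reacted = 0.87 × 693.3 = 603.2 kmol; ν_B = −2, so ξ = 603.2/2 = 301.6 kmol.
Outlet amounts (n = n₀ + ν ξ):
  A: 857.7 − 1(301.6) = 556.1
  B: 693.3 − 2(301.6) = 90.13
  C: 0 + 1(301.6) = 301.6
  D: 0 + 1(301.6) = 301.6
Total out = 1249 kmol; y_D = 301.6 / 1249 = 0.2414.

0.241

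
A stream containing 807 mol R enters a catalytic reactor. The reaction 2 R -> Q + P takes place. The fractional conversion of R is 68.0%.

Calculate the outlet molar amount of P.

274 mol

R reacted = 0.68 × 807 = 548.8 mol; ν_R = −2, so ξ = 548.8/2 = 274.4 mol.
Outlet amounts (n = n₀ + ν ξ):
  R: 807 − 2(274.4) = 258.2
  Q: 0 + 1(274.4) = 274.4
  P: 0 + 1(274.4) = 274.4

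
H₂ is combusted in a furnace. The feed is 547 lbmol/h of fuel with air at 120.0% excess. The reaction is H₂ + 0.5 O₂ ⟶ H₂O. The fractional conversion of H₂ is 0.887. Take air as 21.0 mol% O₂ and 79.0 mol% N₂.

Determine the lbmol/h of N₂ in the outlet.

2260 lbmol/h

Stoichiometric O₂ = 0.5 × 547 = 273.5 lbmol/h; O₂ fed = 273.5 × 2.200 = 601.7 lbmol/h.
N₂ fed = 601.7 × 79/21 = 2264 lbmol/h.
Fuel reacted = 0.887 × 547 → ξ = 485.2 lbmol/h.
Outlet (n = n₀ + ν ξ):
  H₂: 547 − 1(485.2) = 61.81
  O₂: 601.7 − 0.5(485.2) = 359.1
  N₂: 2264 (inert)
  H₂O: 0 + 1(485.2) = 485.2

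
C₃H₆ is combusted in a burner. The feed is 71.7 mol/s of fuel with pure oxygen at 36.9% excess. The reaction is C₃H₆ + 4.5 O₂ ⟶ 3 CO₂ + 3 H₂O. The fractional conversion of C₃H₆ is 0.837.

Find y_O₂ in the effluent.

Stoichiometric O₂ = 4.5 × 71.7 = 322.7 mol/s; O₂ fed = 322.7 × 1.369 = 441.7 mol/s.
Fuel reacted = 0.837 × 71.7 → ξ = 60.01 mol/s.
Outlet (n = n₀ + ν ξ):
  C₃H₆: 71.7 − 1(60.01) = 11.69
  O₂: 441.7 − 4.5(60.01) = 171.6
  CO₂: 0 + 3(60.01) = 180
  H₂O: 0 + 3(60.01) = 180
Total out = 543.4 mol/s; y_O₂ = 171.6 / 543.4 = 0.3159.

0.316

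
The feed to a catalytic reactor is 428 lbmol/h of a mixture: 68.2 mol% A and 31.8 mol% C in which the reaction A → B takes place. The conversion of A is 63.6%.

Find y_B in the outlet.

0.434

A reacted = 0.636 × 291.9 = 185.6 lbmol/h; ν_A = −1, so ξ = 185.6/1 = 185.6 lbmol/h.
Outlet amounts (n = n₀ + ν ξ):
  A: 291.9 − 1(185.6) = 106.3
  B: 0 + 1(185.6) = 185.6
  C: 136.1 (inert)
Total out = 428 lbmol/h; y_B = 185.6 / 428 = 0.4338.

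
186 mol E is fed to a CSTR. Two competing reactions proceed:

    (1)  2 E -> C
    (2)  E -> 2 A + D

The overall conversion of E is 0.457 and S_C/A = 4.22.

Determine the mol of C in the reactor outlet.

40.1 mol

Conversion of E: E consumed = 0.457 × 186 = 85 mol = 2ξ₁ + 1ξ₂.
Selectivity: 1ξ₁ / (2ξ₂) = 4.22 → ξ₁ = 8.44 ξ₂.
Substitute: (2·8.44 + 1) ξ₂ = 85 → ξ₂ = 4.754 mol, ξ₁ = 40.12 mol.
Outlet amounts (n = n₀ + Σ ν·ξ):
  E: 186 − 2(40.12) − 1(4.754) = 101
  C: 0 + 1(40.12) = 40.12
  A: 0 + 2(4.754) = 9.508
  D: 0 + 1(4.754) = 4.754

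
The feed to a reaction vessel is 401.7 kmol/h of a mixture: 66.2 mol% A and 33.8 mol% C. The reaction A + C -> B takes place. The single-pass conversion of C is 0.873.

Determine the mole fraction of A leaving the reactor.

0.521

C reacted = 0.873 × 135.8 = 118.5 kmol/h; ν_C = −1, so ξ = 118.5/1 = 118.5 kmol/h.
Outlet amounts (n = n₀ + ν ξ):
  A: 265.9 − 1(118.5) = 147.4
  C: 135.8 − 1(118.5) = 17.24
  B: 0 + 1(118.5) = 118.5
Total out = 283.2 kmol/h; y_A = 147.4 / 283.2 = 0.5205.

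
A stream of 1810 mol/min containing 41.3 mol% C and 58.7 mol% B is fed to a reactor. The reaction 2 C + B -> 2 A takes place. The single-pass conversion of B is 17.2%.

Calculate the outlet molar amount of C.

382 mol/min

B reacted = 0.172 × 1062 = 182.7 mol/min; ν_B = −1, so ξ = 182.7/1 = 182.7 mol/min.
Outlet amounts (n = n₀ + ν ξ):
  C: 747.5 − 2(182.7) = 382
  B: 1062 − 1(182.7) = 879.7
  A: 0 + 2(182.7) = 365.5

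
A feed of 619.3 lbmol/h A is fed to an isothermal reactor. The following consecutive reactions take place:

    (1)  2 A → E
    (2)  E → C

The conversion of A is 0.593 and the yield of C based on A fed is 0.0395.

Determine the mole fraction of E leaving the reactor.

0.365

Conversion of A: A consumed = 2ξ₁ = 0.593 × 619.3 → ξ₁ = 183.6 lbmol/h.
Yield of C: 1ξ₂ / 619.3 = 0.0395 → ξ₂ = 24.46 lbmol/h.
Outlet amounts (n = n₀ + Σ ν·ξ):
  A: 619.3 − 2(183.6) = 252.1
  E: 0 + 1(183.6) − 1(24.46) = 159.2
  C: 0 + 1(24.46) = 24.46
Total out = 435.7 lbmol/h; y_E = 159.2 / 435.7 = 0.3653.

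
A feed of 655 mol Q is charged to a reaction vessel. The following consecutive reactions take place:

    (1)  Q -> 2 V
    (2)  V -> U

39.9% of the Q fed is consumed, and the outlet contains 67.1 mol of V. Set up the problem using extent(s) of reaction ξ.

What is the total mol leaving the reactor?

916 mol

Conversion of Q: Q consumed = 1ξ₁ = 0.399 × 655 → ξ₁ = 261.3 mol.
V balance: n_V = 0 + 2ξ₁ − 1ξ₂ = 67.1 → ξ₂ = (2·261.3 − 67.1)/1 = 455.6 mol.
Outlet amounts (n = n₀ + Σ ν·ξ):
  Q: 655 − 1(261.3) = 393.7
  V: 0 + 2(261.3) − 1(455.6) = 67.1
  U: 0 + 1(455.6) = 455.6
Total out = 393.7 + 67.1 + 455.6 = 916.3 mol.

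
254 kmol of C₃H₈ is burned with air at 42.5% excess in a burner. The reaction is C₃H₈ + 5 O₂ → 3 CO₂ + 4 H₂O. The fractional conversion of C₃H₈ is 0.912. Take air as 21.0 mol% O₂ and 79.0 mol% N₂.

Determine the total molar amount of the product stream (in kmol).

Stoichiometric O₂ = 5 × 254 = 1270 kmol; O₂ fed = 1270 × 1.425 = 1810 kmol.
N₂ fed = 1810 × 79/21 = 6808 kmol.
Fuel reacted = 0.912 × 254 → ξ = 231.6 kmol.
Outlet (n = n₀ + ν ξ):
  C₃H₈: 254 − 1(231.6) = 22.35
  O₂: 1810 − 5(231.6) = 651.5
  N₂: 6808 (inert)
  CO₂: 0 + 3(231.6) = 694.9
  H₂O: 0 + 4(231.6) = 926.6
Total out = 22.35 + 651.5 + 6808 + 694.9 + 926.6 = 9104 kmol.

9100 kmol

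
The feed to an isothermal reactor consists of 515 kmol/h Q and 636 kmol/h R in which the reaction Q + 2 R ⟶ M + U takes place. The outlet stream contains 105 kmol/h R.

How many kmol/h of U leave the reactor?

For R: n = n₀ − 2ξ → 105 = 636 − 2ξ, giving ξ = 265.5 kmol/h.
Outlet amounts (n = n₀ + ν ξ):
  Q: 515 − 1(265.5) = 249.5
  R: 636 − 2(265.5) = 105
  M: 0 + 1(265.5) = 265.5
  U: 0 + 1(265.5) = 265.5

266 kmol/h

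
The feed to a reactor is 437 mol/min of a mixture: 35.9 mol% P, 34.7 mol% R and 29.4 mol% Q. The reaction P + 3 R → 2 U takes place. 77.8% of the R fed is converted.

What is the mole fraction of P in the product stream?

R reacted = 0.778 × 151.6 = 118 mol/min; ν_R = −3, so ξ = 118/3 = 39.33 mol/min.
Outlet amounts (n = n₀ + ν ξ):
  P: 156.9 − 1(39.33) = 117.6
  R: 151.6 − 3(39.33) = 33.66
  U: 0 + 2(39.33) = 78.65
  Q: 128.5 (inert)
Total out = 358.3 mol/min; y_P = 117.6 / 358.3 = 0.3281.

0.328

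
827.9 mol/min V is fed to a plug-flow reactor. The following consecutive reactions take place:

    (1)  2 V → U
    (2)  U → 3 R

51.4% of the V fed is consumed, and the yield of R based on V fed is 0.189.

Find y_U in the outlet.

0.223

Conversion of V: V consumed = 2ξ₁ = 0.514 × 827.9 → ξ₁ = 212.8 mol/min.
Yield of R: 3ξ₂ / 827.9 = 0.189 → ξ₂ = 52.16 mol/min.
Outlet amounts (n = n₀ + Σ ν·ξ):
  V: 827.9 − 2(212.8) = 402.4
  U: 0 + 1(212.8) − 1(52.16) = 160.6
  R: 0 + 3(52.16) = 156.5
Total out = 719.4 mol/min; y_U = 160.6 / 719.4 = 0.2232.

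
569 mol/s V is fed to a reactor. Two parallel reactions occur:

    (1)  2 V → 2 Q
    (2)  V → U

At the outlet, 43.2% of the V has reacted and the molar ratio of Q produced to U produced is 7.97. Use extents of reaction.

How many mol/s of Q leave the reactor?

218 mol/s

Conversion of V: V consumed = 0.432 × 569 = 245.8 mol/s = 2ξ₁ + 1ξ₂.
Selectivity: 2ξ₁ / (1ξ₂) = 7.97 → ξ₁ = 3.985 ξ₂.
Substitute: (2·3.985 + 1) ξ₂ = 245.8 → ξ₂ = 27.4 mol/s, ξ₁ = 109.2 mol/s.
Outlet amounts (n = n₀ + Σ ν·ξ):
  V: 569 − 2(109.2) − 1(27.4) = 323.2
  Q: 0 + 2(109.2) = 218.4
  U: 0 + 1(27.4) = 27.4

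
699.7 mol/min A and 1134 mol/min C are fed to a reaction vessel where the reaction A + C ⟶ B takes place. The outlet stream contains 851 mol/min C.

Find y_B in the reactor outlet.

For C: n = n₀ − 1ξ → 851 = 1134 − 1ξ, giving ξ = 283 mol/min.
Outlet amounts (n = n₀ + ν ξ):
  A: 699.7 − 1(283) = 416.7
  C: 1134 − 1(283) = 851
  B: 0 + 1(283) = 283
Total out = 1551 mol/min; y_B = 283 / 1551 = 0.1825.

0.182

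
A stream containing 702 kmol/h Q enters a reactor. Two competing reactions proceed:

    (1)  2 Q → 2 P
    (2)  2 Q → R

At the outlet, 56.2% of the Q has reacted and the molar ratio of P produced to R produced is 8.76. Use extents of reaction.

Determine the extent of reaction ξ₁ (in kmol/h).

ξ₁ = 161 kmol/h

Conversion of Q: Q consumed = 0.562 × 702 = 394.5 kmol/h = 2ξ₁ + 2ξ₂.
Selectivity: 2ξ₁ / (1ξ₂) = 8.76 → ξ₁ = 4.38 ξ₂.
Substitute: (2·4.38 + 2) ξ₂ = 394.5 → ξ₂ = 36.67 kmol/h, ξ₁ = 160.6 kmol/h.
Outlet amounts (n = n₀ + Σ ν·ξ):
  Q: 702 − 2(160.6) − 2(36.67) = 307.5
  P: 0 + 2(160.6) = 321.2
  R: 0 + 1(36.67) = 36.67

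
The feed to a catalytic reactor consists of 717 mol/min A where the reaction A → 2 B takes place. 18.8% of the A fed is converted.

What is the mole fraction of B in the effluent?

0.316

A reacted = 0.188 × 717 = 134.8 mol/min; ν_A = −1, so ξ = 134.8/1 = 134.8 mol/min.
Outlet amounts (n = n₀ + ν ξ):
  A: 717 − 1(134.8) = 582.2
  B: 0 + 2(134.8) = 269.6
Total out = 851.8 mol/min; y_B = 269.6 / 851.8 = 0.3165.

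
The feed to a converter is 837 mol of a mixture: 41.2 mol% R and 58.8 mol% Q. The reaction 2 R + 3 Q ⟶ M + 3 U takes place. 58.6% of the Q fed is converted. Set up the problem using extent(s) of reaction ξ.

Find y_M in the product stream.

0.13

Q reacted = 0.586 × 492.2 = 288.4 mol; ν_Q = −3, so ξ = 288.4/3 = 96.13 mol.
Outlet amounts (n = n₀ + ν ξ):
  R: 344.8 − 2(96.13) = 152.6
  Q: 492.2 − 3(96.13) = 203.8
  M: 0 + 1(96.13) = 96.13
  U: 0 + 3(96.13) = 288.4
Total out = 740.9 mol; y_M = 96.13 / 740.9 = 0.1298.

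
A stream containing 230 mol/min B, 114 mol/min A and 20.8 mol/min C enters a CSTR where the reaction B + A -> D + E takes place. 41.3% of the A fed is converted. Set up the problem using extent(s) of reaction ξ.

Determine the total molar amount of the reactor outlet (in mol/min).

A reacted = 0.413 × 114 = 47.08 mol/min; ν_A = −1, so ξ = 47.08/1 = 47.08 mol/min.
Outlet amounts (n = n₀ + ν ξ):
  B: 230 − 1(47.08) = 182.9
  A: 114 − 1(47.08) = 66.92
  D: 0 + 1(47.08) = 47.08
  E: 0 + 1(47.08) = 47.08
  C: 20.8 (inert)
Total out = 182.9 + 66.92 + 47.08 + 47.08 + 20.8 = 364.8 mol/min.

365 mol/min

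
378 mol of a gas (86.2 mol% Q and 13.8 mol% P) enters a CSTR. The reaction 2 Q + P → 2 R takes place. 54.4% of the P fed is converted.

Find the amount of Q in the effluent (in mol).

269 mol

P reacted = 0.544 × 52.16 = 28.38 mol; ν_P = −1, so ξ = 28.38/1 = 28.38 mol.
Outlet amounts (n = n₀ + ν ξ):
  Q: 325.8 − 2(28.38) = 269.1
  P: 52.16 − 1(28.38) = 23.79
  R: 0 + 2(28.38) = 56.75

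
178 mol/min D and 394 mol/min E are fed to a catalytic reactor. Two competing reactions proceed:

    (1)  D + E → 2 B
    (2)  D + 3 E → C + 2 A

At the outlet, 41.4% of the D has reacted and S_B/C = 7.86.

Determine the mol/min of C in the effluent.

14.9 mol/min

Conversion of D: D consumed = 0.414 × 178 = 73.69 mol/min = 1ξ₁ + 1ξ₂.
Selectivity: 2ξ₁ / (1ξ₂) = 7.86 → ξ₁ = 3.93 ξ₂.
Substitute: (1·3.93 + 1) ξ₂ = 73.69 → ξ₂ = 14.95 mol/min, ξ₁ = 58.74 mol/min.
Outlet amounts (n = n₀ + Σ ν·ξ):
  D: 178 − 1(58.74) − 1(14.95) = 104.3
  E: 394 − 1(58.74) − 3(14.95) = 290.4
  B: 0 + 2(58.74) = 117.5
  C: 0 + 1(14.95) = 14.95
  A: 0 + 2(14.95) = 29.9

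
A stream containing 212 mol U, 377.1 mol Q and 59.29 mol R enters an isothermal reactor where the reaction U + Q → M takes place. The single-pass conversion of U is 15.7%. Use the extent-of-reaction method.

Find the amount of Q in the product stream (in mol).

U reacted = 0.157 × 212 = 33.28 mol; ν_U = −1, so ξ = 33.28/1 = 33.28 mol.
Outlet amounts (n = n₀ + ν ξ):
  U: 212 − 1(33.28) = 178.7
  Q: 377.1 − 1(33.28) = 343.8
  M: 0 + 1(33.28) = 33.28
  R: 59.29 (inert)

344 mol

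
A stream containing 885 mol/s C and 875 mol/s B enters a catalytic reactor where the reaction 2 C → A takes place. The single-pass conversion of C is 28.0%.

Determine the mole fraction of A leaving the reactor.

0.0757

C reacted = 0.28 × 885 = 247.8 mol/s; ν_C = −2, so ξ = 247.8/2 = 123.9 mol/s.
Outlet amounts (n = n₀ + ν ξ):
  C: 885 − 2(123.9) = 637.2
  A: 0 + 1(123.9) = 123.9
  B: 875 (inert)
Total out = 1636 mol/s; y_A = 123.9 / 1636 = 0.07573.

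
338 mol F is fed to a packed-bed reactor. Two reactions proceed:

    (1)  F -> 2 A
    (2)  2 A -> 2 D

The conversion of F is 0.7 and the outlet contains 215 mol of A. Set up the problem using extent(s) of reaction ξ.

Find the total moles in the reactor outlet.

575 mol

Conversion of F: F consumed = 1ξ₁ = 0.7 × 338 → ξ₁ = 236.6 mol.
A balance: n_A = 0 + 2ξ₁ − 2ξ₂ = 215 → ξ₂ = (2·236.6 − 215)/2 = 129.1 mol.
Outlet amounts (n = n₀ + Σ ν·ξ):
  F: 338 − 1(236.6) = 101.4
  A: 0 + 2(236.6) − 2(129.1) = 215
  D: 0 + 2(129.1) = 258.2
Total out = 101.4 + 215 + 258.2 = 574.6 mol.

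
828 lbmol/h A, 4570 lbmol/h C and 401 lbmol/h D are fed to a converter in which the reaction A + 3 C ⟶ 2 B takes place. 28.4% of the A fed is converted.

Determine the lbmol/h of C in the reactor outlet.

3860 lbmol/h

A reacted = 0.284 × 828 = 235.2 lbmol/h; ν_A = −1, so ξ = 235.2/1 = 235.2 lbmol/h.
Outlet amounts (n = n₀ + ν ξ):
  A: 828 − 1(235.2) = 592.8
  C: 4570 − 3(235.2) = 3865
  B: 0 + 2(235.2) = 470.3
  D: 401 (inert)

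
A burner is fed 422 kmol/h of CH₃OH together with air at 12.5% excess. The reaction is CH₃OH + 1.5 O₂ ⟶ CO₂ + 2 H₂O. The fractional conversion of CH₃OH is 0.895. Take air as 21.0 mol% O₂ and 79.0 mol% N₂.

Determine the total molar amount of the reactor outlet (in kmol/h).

4000 kmol/h

Stoichiometric O₂ = 1.5 × 422 = 633 kmol/h; O₂ fed = 633 × 1.125 = 712.1 kmol/h.
N₂ fed = 712.1 × 79/21 = 2679 kmol/h.
Fuel reacted = 0.895 × 422 → ξ = 377.7 kmol/h.
Outlet (n = n₀ + ν ξ):
  CH₃OH: 422 − 1(377.7) = 44.31
  O₂: 712.1 − 1.5(377.7) = 145.6
  N₂: 2679 (inert)
  CO₂: 0 + 1(377.7) = 377.7
  H₂O: 0 + 2(377.7) = 755.4
Total out = 44.31 + 145.6 + 2679 + 377.7 + 755.4 = 4002 kmol/h.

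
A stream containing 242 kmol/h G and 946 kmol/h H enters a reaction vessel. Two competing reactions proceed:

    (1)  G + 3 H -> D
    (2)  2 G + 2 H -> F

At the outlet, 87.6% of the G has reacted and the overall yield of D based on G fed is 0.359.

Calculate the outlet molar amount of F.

Yield of D: 1ξ₁ / 242 = 0.359 → ξ₁ = 86.88 kmol/h.
Conversion of G: 1ξ₁ + 2ξ₂ = 0.876 × 242 = 212 → ξ₂ = 62.56 kmol/h.
Outlet amounts (n = n₀ + Σ ν·ξ):
  G: 242 − 1(86.88) − 2(62.56) = 30.01
  H: 946 − 3(86.88) − 2(62.56) = 560.3
  D: 0 + 1(86.88) = 86.88
  F: 0 + 1(62.56) = 62.56

62.6 kmol/h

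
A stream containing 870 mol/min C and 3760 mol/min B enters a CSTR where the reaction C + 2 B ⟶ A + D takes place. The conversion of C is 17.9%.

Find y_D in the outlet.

C reacted = 0.179 × 870 = 155.7 mol/min; ν_C = −1, so ξ = 155.7/1 = 155.7 mol/min.
Outlet amounts (n = n₀ + ν ξ):
  C: 870 − 1(155.7) = 714.3
  B: 3760 − 2(155.7) = 3449
  A: 0 + 1(155.7) = 155.7
  D: 0 + 1(155.7) = 155.7
Total out = 4474 mol/min; y_D = 155.7 / 4474 = 0.03481.

0.0348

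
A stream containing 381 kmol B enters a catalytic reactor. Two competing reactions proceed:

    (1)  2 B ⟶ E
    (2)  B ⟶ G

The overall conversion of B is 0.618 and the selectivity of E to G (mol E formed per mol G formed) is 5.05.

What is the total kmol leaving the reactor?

274 kmol

Conversion of B: B consumed = 0.618 × 381 = 235.5 kmol = 2ξ₁ + 1ξ₂.
Selectivity: 1ξ₁ / (1ξ₂) = 5.05 → ξ₁ = 5.05 ξ₂.
Substitute: (2·5.05 + 1) ξ₂ = 235.5 → ξ₂ = 21.21 kmol, ξ₁ = 107.1 kmol.
Outlet amounts (n = n₀ + Σ ν·ξ):
  B: 381 − 2(107.1) − 1(21.21) = 145.5
  E: 0 + 1(107.1) = 107.1
  G: 0 + 1(21.21) = 21.21
Total out = 145.5 + 107.1 + 21.21 = 273.9 kmol.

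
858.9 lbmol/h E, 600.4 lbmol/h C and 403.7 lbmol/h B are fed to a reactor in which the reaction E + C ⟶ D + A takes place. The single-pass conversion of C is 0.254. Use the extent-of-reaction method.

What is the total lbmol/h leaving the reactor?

1860 lbmol/h

C reacted = 0.254 × 600.4 = 152.5 lbmol/h; ν_C = −1, so ξ = 152.5/1 = 152.5 lbmol/h.
Outlet amounts (n = n₀ + ν ξ):
  E: 858.9 − 1(152.5) = 706.4
  C: 600.4 − 1(152.5) = 447.9
  D: 0 + 1(152.5) = 152.5
  A: 0 + 1(152.5) = 152.5
  B: 403.7 (inert)
Total out = 706.4 + 447.9 + 152.5 + 152.5 + 403.7 = 1863 lbmol/h.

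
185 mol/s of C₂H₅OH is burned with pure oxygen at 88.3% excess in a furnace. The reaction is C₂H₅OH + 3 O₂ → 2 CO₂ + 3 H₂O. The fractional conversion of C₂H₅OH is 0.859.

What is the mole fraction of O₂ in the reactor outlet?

0.409

Stoichiometric O₂ = 3 × 185 = 555 mol/s; O₂ fed = 555 × 1.883 = 1045 mol/s.
Fuel reacted = 0.859 × 185 → ξ = 158.9 mol/s.
Outlet (n = n₀ + ν ξ):
  C₂H₅OH: 185 − 1(158.9) = 26.09
  O₂: 1045 − 3(158.9) = 568.3
  CO₂: 0 + 2(158.9) = 317.8
  H₂O: 0 + 3(158.9) = 476.7
Total out = 1389 mol/s; y_O₂ = 568.3 / 1389 = 0.4092.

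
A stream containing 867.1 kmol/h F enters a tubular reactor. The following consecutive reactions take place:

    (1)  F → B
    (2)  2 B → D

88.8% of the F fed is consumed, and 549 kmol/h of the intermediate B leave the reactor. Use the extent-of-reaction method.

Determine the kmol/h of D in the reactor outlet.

110 kmol/h

Conversion of F: F consumed = 1ξ₁ = 0.888 × 867.1 → ξ₁ = 770 kmol/h.
B balance: n_B = 0 + 1ξ₁ − 2ξ₂ = 549 → ξ₂ = (1·770 − 549)/2 = 110.5 kmol/h.
Outlet amounts (n = n₀ + Σ ν·ξ):
  F: 867.1 − 1(770) = 97.12
  B: 0 + 1(770) − 2(110.5) = 549
  D: 0 + 1(110.5) = 110.5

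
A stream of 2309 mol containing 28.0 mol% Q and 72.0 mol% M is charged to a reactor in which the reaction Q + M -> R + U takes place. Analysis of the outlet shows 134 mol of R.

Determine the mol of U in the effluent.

134 mol

For R: n = n₀ + 1ξ → 134 = 0 + 1ξ, giving ξ = 134 mol.
Outlet amounts (n = n₀ + ν ξ):
  Q: 646.5 − 1(134) = 512.5
  M: 1662 − 1(134) = 1528
  R: 0 + 1(134) = 134
  U: 0 + 1(134) = 134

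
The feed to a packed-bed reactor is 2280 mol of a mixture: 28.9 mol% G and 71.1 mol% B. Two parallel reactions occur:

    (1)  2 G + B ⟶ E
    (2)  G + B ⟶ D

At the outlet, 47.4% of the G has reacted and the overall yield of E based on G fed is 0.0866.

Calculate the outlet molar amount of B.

1370 mol

Yield of E: 1ξ₁ / 658.9 = 0.0866 → ξ₁ = 57.06 mol.
Conversion of G: 2ξ₁ + 1ξ₂ = 0.474 × 658.9 = 312.3 → ξ₂ = 198.2 mol.
Outlet amounts (n = n₀ + Σ ν·ξ):
  G: 658.9 − 2(57.06) − 1(198.2) = 346.6
  B: 1621 − 1(57.06) − 1(198.2) = 1366
  E: 0 + 1(57.06) = 57.06
  D: 0 + 1(198.2) = 198.2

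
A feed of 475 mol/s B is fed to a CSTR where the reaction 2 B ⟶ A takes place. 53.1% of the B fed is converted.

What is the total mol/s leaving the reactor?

349 mol/s

B reacted = 0.531 × 475 = 252.2 mol/s; ν_B = −2, so ξ = 252.2/2 = 126.1 mol/s.
Outlet amounts (n = n₀ + ν ξ):
  B: 475 − 2(126.1) = 222.8
  A: 0 + 1(126.1) = 126.1
Total out = 222.8 + 126.1 = 348.9 mol/s.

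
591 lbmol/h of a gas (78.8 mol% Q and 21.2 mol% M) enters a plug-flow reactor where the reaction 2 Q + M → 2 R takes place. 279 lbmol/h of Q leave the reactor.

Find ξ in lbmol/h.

For Q: n = n₀ − 2ξ → 279 = 465.7 − 2ξ, giving ξ = 93.35 lbmol/h.
Outlet amounts (n = n₀ + ν ξ):
  Q: 465.7 − 2(93.35) = 279
  M: 125.3 − 1(93.35) = 31.94
  R: 0 + 2(93.35) = 186.7

ξ = 93.4 lbmol/h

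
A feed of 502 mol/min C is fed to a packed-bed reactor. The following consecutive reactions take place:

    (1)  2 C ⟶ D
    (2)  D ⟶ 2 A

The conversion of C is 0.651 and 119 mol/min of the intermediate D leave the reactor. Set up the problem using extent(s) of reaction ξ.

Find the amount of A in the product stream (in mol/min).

Conversion of C: C consumed = 2ξ₁ = 0.651 × 502 → ξ₁ = 163.4 mol/min.
D balance: n_D = 0 + 1ξ₁ − 1ξ₂ = 119 → ξ₂ = (1·163.4 − 119)/1 = 44.4 mol/min.
Outlet amounts (n = n₀ + Σ ν·ξ):
  C: 502 − 2(163.4) = 175.2
  D: 0 + 1(163.4) − 1(44.4) = 119
  A: 0 + 2(44.4) = 88.8

88.8 mol/min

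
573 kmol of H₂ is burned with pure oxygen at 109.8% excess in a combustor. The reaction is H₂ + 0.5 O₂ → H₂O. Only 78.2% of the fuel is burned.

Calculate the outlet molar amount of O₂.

377 kmol

Stoichiometric O₂ = 0.5 × 573 = 286.5 kmol; O₂ fed = 286.5 × 2.098 = 601.1 kmol.
Fuel reacted = 0.782 × 573 → ξ = 448.1 kmol.
Outlet (n = n₀ + ν ξ):
  H₂: 573 − 1(448.1) = 124.9
  O₂: 601.1 − 0.5(448.1) = 377
  H₂O: 0 + 1(448.1) = 448.1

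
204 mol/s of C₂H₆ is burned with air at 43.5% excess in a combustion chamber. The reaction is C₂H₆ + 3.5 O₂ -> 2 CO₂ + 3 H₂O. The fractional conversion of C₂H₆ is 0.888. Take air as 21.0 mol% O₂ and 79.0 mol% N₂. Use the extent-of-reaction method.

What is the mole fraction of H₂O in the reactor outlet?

Stoichiometric O₂ = 3.5 × 204 = 714 mol/s; O₂ fed = 714 × 1.435 = 1025 mol/s.
N₂ fed = 1025 × 79/21 = 3854 mol/s.
Fuel reacted = 0.888 × 204 → ξ = 181.2 mol/s.
Outlet (n = n₀ + ν ξ):
  C₂H₆: 204 − 1(181.2) = 22.85
  O₂: 1025 − 3.5(181.2) = 390.6
  N₂: 3854 (inert)
  CO₂: 0 + 2(181.2) = 362.3
  H₂O: 0 + 3(181.2) = 543.5
Total out = 5174 mol/s; y_H₂O = 543.5 / 5174 = 0.105.

0.105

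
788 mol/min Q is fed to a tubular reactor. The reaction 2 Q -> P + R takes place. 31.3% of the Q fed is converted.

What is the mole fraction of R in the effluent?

0.157

Q reacted = 0.313 × 788 = 246.6 mol/min; ν_Q = −2, so ξ = 246.6/2 = 123.3 mol/min.
Outlet amounts (n = n₀ + ν ξ):
  Q: 788 − 2(123.3) = 541.4
  P: 0 + 1(123.3) = 123.3
  R: 0 + 1(123.3) = 123.3
Total out = 788 mol/min; y_R = 123.3 / 788 = 0.1565.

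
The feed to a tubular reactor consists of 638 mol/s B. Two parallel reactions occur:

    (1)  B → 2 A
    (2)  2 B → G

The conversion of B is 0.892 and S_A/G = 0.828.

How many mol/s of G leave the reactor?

236 mol/s

Conversion of B: B consumed = 0.892 × 638 = 569.1 mol/s = 1ξ₁ + 2ξ₂.
Selectivity: 2ξ₁ / (1ξ₂) = 0.828 → ξ₁ = 0.414 ξ₂.
Substitute: (1·0.414 + 2) ξ₂ = 569.1 → ξ₂ = 235.7 mol/s, ξ₁ = 97.6 mol/s.
Outlet amounts (n = n₀ + Σ ν·ξ):
  B: 638 − 1(97.6) − 2(235.7) = 68.9
  A: 0 + 2(97.6) = 195.2
  G: 0 + 1(235.7) = 235.7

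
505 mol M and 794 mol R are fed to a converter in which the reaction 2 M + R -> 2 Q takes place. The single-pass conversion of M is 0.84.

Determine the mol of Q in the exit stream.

424 mol

M reacted = 0.84 × 505 = 424.2 mol; ν_M = −2, so ξ = 424.2/2 = 212.1 mol.
Outlet amounts (n = n₀ + ν ξ):
  M: 505 − 2(212.1) = 80.8
  R: 794 − 1(212.1) = 581.9
  Q: 0 + 2(212.1) = 424.2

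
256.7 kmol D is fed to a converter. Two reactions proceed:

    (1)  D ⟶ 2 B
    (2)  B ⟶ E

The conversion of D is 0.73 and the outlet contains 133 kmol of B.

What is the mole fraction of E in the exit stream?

Conversion of D: D consumed = 1ξ₁ = 0.73 × 256.7 → ξ₁ = 187.4 kmol.
B balance: n_B = 0 + 2ξ₁ − 1ξ₂ = 133 → ξ₂ = (2·187.4 − 133)/1 = 241.8 kmol.
Outlet amounts (n = n₀ + Σ ν·ξ):
  D: 256.7 − 1(187.4) = 69.31
  B: 0 + 2(187.4) − 1(241.8) = 133
  E: 0 + 1(241.8) = 241.8
Total out = 444.1 kmol; y_E = 241.8 / 444.1 = 0.5444.

0.544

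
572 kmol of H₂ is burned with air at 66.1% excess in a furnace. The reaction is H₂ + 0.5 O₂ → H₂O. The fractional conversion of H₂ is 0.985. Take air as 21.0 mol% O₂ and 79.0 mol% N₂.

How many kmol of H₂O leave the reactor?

563 kmol

Stoichiometric O₂ = 0.5 × 572 = 286 kmol; O₂ fed = 286 × 1.661 = 475 kmol.
N₂ fed = 475 × 79/21 = 1787 kmol.
Fuel reacted = 0.985 × 572 → ξ = 563.4 kmol.
Outlet (n = n₀ + ν ξ):
  H₂: 572 − 1(563.4) = 8.58
  O₂: 475 − 0.5(563.4) = 193.3
  N₂: 1787 (inert)
  H₂O: 0 + 1(563.4) = 563.4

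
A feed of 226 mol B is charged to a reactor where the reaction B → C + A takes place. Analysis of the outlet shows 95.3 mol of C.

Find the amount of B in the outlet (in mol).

131 mol

For C: n = n₀ + 1ξ → 95.3 = 0 + 1ξ, giving ξ = 95.3 mol.
Outlet amounts (n = n₀ + ν ξ):
  B: 226 − 1(95.3) = 130.7
  C: 0 + 1(95.3) = 95.3
  A: 0 + 1(95.3) = 95.3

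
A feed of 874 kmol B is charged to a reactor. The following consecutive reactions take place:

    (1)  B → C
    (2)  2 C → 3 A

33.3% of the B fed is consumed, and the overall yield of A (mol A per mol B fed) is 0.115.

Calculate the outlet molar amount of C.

224 kmol

Conversion of B: B consumed = 1ξ₁ = 0.333 × 874 → ξ₁ = 291 kmol.
Yield of A: 3ξ₂ / 874 = 0.115 → ξ₂ = 33.5 kmol.
Outlet amounts (n = n₀ + Σ ν·ξ):
  B: 874 − 1(291) = 583
  C: 0 + 1(291) − 2(33.5) = 224
  A: 0 + 3(33.5) = 100.5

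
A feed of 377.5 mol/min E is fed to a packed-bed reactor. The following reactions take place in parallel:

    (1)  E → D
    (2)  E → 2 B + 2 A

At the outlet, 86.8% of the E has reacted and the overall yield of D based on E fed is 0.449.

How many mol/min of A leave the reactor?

Yield of D: 1ξ₁ / 377.5 = 0.449 → ξ₁ = 169.5 mol/min.
Conversion of E: 1ξ₁ + 1ξ₂ = 0.868 × 377.5 = 327.7 → ξ₂ = 158.2 mol/min.
Outlet amounts (n = n₀ + Σ ν·ξ):
  E: 377.5 − 1(169.5) − 1(158.2) = 49.83
  D: 0 + 1(169.5) = 169.5
  B: 0 + 2(158.2) = 316.3
  A: 0 + 2(158.2) = 316.3

316 mol/min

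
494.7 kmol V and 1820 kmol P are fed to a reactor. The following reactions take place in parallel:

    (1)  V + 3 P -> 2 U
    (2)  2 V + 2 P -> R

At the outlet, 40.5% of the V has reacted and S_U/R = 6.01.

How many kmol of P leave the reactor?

1380 kmol

Conversion of V: V consumed = 0.405 × 494.7 = 200.4 kmol = 1ξ₁ + 2ξ₂.
Selectivity: 2ξ₁ / (1ξ₂) = 6.01 → ξ₁ = 3.005 ξ₂.
Substitute: (1·3.005 + 2) ξ₂ = 200.4 → ξ₂ = 40.03 kmol, ξ₁ = 120.3 kmol.
Outlet amounts (n = n₀ + Σ ν·ξ):
  V: 494.7 − 1(120.3) − 2(40.03) = 294.3
  P: 1820 − 3(120.3) − 2(40.03) = 1379
  U: 0 + 2(120.3) = 240.6
  R: 0 + 1(40.03) = 40.03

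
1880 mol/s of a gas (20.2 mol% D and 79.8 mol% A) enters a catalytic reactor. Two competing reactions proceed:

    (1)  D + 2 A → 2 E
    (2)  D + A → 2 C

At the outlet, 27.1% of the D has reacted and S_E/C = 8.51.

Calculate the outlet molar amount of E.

184 mol/s

Conversion of D: D consumed = 0.271 × 379.8 = 102.9 mol/s = 1ξ₁ + 1ξ₂.
Selectivity: 2ξ₁ / (2ξ₂) = 8.51 → ξ₁ = 8.51 ξ₂.
Substitute: (1·8.51 + 1) ξ₂ = 102.9 → ξ₂ = 10.82 mol/s, ξ₁ = 92.09 mol/s.
Outlet amounts (n = n₀ + Σ ν·ξ):
  D: 379.8 − 1(92.09) − 1(10.82) = 276.8
  A: 1500 − 2(92.09) − 1(10.82) = 1305
  E: 0 + 2(92.09) = 184.2
  C: 0 + 2(10.82) = 21.64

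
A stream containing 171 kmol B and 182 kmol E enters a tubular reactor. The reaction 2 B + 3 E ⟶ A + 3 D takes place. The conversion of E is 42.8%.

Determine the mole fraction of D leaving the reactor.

0.238

E reacted = 0.428 × 182 = 77.9 kmol; ν_E = −3, so ξ = 77.9/3 = 25.97 kmol.
Outlet amounts (n = n₀ + ν ξ):
  B: 171 − 2(25.97) = 119.1
  E: 182 − 3(25.97) = 104.1
  A: 0 + 1(25.97) = 25.97
  D: 0 + 3(25.97) = 77.9
Total out = 327 kmol; y_D = 77.9 / 327 = 0.2382.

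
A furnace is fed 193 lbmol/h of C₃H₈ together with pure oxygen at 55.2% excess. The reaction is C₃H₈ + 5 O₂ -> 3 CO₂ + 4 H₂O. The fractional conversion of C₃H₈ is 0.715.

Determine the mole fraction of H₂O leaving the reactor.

Stoichiometric O₂ = 5 × 193 = 965 lbmol/h; O₂ fed = 965 × 1.552 = 1498 lbmol/h.
Fuel reacted = 0.715 × 193 → ξ = 138 lbmol/h.
Outlet (n = n₀ + ν ξ):
  C₃H₈: 193 − 1(138) = 55
  O₂: 1498 − 5(138) = 807.7
  CO₂: 0 + 3(138) = 414
  H₂O: 0 + 4(138) = 552
Total out = 1829 lbmol/h; y_H₂O = 552 / 1829 = 0.3018.

0.302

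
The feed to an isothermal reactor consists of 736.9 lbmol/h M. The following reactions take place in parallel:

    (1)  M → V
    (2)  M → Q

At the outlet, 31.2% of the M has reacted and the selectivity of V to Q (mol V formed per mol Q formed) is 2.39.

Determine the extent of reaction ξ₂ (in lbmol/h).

Conversion of M: M consumed = 0.312 × 736.9 = 229.9 lbmol/h = 1ξ₁ + 1ξ₂.
Selectivity: 1ξ₁ / (1ξ₂) = 2.39 → ξ₁ = 2.39 ξ₂.
Substitute: (1·2.39 + 1) ξ₂ = 229.9 → ξ₂ = 67.82 lbmol/h, ξ₁ = 162.1 lbmol/h.
Outlet amounts (n = n₀ + Σ ν·ξ):
  M: 736.9 − 1(162.1) − 1(67.82) = 507
  V: 0 + 1(162.1) = 162.1
  Q: 0 + 1(67.82) = 67.82

ξ₂ = 67.8 lbmol/h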